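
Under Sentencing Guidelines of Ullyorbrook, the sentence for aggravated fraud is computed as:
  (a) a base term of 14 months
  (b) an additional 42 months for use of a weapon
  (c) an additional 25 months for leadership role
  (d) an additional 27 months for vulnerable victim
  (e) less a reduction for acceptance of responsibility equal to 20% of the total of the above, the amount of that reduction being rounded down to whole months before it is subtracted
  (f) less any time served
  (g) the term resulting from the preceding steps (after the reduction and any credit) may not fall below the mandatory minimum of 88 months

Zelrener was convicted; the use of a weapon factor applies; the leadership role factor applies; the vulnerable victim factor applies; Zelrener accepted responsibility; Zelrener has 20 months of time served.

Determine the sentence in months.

Use of a weapon enhancement: +42 months
Leadership role enhancement: +25 months
Vulnerable victim enhancement: +27 months
Adjusted term: 14 months + 42 months + 25 months + 27 months = 108 months
Acceptance of responsibility reduction: 20% of 108 months = 21 months (rounded down)
After reduction: 108 − 21 = 87 months
Less time served: 87 months − 20 months = 67 months
Minimum 88 months: 67 months is below the minimum → 88 months

88 months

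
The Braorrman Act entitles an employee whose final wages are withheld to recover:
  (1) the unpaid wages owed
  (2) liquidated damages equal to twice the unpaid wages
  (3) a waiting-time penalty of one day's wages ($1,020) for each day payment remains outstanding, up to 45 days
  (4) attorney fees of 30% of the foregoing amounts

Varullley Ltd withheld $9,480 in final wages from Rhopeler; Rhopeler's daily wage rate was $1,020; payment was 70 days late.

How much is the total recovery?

Doubled: 2 × $9,480 = $18,960
Penalty days: min(70, 45) = 45
Waiting-time penalty: 45 × $1,020 = $45,900
Subtotal: $9,480 + $18,960 + $45,900 = $74,340
Attorney fees: 30% of $74,340 = $22,302
Total award: $74,340 + $22,302 = $96,642

$96,642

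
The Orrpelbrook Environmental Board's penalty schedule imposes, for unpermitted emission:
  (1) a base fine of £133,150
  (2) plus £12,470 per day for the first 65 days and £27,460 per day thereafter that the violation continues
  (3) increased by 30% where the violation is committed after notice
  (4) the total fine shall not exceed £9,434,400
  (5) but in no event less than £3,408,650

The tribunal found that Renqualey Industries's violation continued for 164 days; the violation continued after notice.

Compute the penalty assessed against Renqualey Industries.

£4,760,912

First 65 days: 65 × £12,470 = £810,550
Remaining days: (164 − 65) × £27,460 = £2,718,540
Per-day component: £810,550 + £2,718,540 = £3,529,090
Base plus per-day: £133,150 + £3,529,090 = £3,662,240
Enhancement: 30% of £3,662,240 = £1,098,672
Enhanced fine: £3,662,240 + £1,098,672 = £4,760,912
Cap at £9,434,400: £4,760,912 is within the cap, no reduction.
Minimum £3,408,650: £4,760,912 meets the minimum, no increase.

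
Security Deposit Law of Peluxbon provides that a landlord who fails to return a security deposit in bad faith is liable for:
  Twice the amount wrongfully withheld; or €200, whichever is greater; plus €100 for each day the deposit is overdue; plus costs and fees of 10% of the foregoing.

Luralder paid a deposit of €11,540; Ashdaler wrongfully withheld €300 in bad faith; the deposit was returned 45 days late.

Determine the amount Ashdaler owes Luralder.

Doubled: 2 × €300 = €600
Minimum €200: €600 meets the minimum, no increase.
Late-return penalty: 45 × €100 = €4,500
Damages plus late penalty: €600 + €4,500 = €5,100
Costs and fees: 10% of €5,100 = €510
Total recovery: €5,100 + €510 = €5,610

Recovery: €5,610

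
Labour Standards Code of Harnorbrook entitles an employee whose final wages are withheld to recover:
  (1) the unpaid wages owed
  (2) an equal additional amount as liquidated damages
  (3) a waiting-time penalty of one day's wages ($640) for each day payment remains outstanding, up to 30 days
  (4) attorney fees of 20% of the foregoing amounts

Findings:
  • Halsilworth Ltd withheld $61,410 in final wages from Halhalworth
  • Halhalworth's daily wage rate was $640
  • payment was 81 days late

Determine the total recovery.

Liquidated damages (equal amount): $61,410
Penalty days: min(81, 30) = 30
Waiting-time penalty: 30 × $640 = $19,200
Subtotal: $61,410 + $61,410 + $19,200 = $142,020
Attorney fees: 20% of $142,020 = $28,404
Total award: $142,020 + $28,404 = $170,424

Total award: $170,424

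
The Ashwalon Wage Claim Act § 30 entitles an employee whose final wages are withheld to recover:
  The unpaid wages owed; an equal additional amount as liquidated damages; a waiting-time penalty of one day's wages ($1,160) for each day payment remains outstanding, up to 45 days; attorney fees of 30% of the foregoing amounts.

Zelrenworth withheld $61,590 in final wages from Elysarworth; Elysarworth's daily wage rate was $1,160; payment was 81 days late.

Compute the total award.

Liquidated damages (equal amount): $61,590
Penalty days: min(81, 45) = 45
Waiting-time penalty: 45 × $1,160 = $52,200
Subtotal: $61,590 + $61,590 + $52,200 = $175,380
Attorney fees: 30% of $175,380 = $52,614
Total award: $175,380 + $52,614 = $227,994

$227,994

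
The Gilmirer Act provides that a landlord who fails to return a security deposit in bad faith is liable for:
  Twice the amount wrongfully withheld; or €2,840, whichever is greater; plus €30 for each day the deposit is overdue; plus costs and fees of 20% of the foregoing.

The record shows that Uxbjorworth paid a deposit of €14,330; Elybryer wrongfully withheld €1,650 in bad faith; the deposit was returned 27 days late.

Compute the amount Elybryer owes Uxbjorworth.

€4,932

Doubled: 2 × €1,650 = €3,300
Minimum €2,840: €3,300 meets the minimum, no increase.
Late-return penalty: 27 × €30 = €810
Damages plus late penalty: €3,300 + €810 = €4,110
Costs and fees: 20% of €4,110 = €822
Total recovery: €4,110 + €822 = €4,932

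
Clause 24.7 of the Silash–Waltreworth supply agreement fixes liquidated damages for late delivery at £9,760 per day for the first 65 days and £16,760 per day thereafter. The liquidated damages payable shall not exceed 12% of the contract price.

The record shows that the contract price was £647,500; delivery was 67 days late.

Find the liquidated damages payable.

First 65 days: 65 × £9,760 = £634,400
Remaining days: (67 − 65) × £16,760 = £33,520
Accrued per-day damages: £634,400 + £33,520 = £667,920
Cap: 12% of £647,500 = £77,700
Cap at £77,700: £667,920 exceeds the cap → £77,700

£77,700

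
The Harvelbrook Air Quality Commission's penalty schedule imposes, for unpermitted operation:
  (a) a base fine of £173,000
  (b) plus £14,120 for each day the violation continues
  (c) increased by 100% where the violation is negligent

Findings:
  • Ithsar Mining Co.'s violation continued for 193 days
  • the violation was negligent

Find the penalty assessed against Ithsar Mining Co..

Per-day component: 193 × £14,120 = £2,725,160
Base plus per-day: £173,000 + £2,725,160 = £2,898,160
Enhancement: 100% of £2,898,160 = £2,898,160
Enhanced fine: £2,898,160 + £2,898,160 = £5,796,320

Civil penalty: £5,796,320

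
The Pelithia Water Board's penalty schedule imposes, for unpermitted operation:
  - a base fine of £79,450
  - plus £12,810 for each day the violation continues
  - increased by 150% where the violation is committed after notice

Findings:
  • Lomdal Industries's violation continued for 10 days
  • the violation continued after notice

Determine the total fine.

Per-day component: 10 × £12,810 = £128,100
Base plus per-day: £79,450 + £128,100 = £207,550
Enhancement: 150% of £207,550 = £311,325
Enhanced fine: £207,550 + £311,325 = £518,875

£518,875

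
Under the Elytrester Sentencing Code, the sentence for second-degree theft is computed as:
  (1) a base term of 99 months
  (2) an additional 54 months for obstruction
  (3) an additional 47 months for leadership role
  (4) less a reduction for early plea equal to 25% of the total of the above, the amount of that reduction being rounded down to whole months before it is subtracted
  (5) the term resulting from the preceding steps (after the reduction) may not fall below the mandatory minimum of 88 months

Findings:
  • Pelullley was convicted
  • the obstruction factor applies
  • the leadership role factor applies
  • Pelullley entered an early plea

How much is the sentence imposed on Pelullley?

Sentence: 150 months

Obstruction enhancement: +54 months
Leadership role enhancement: +47 months
Adjusted term: 99 months + 54 months + 47 months = 200 months
Early plea reduction: 25% of 200 months = 50 months (rounded down)
After reduction: 200 − 50 = 150 months
Minimum 88 months: 150 months meets the minimum, no increase.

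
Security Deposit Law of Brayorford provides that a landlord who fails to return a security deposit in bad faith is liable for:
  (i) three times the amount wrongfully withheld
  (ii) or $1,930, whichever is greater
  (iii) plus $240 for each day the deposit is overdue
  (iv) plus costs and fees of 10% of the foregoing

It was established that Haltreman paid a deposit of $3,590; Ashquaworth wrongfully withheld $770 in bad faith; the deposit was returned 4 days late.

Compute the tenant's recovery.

Recovery: $3,597

Trebled: 3 × $770 = $2,310
Minimum $1,930: $2,310 meets the minimum, no increase.
Late-return penalty: 4 × $240 = $960
Damages plus late penalty: $2,310 + $960 = $3,270
Costs and fees: 10% of $3,270 = $327
Total recovery: $3,270 + $327 = $3,597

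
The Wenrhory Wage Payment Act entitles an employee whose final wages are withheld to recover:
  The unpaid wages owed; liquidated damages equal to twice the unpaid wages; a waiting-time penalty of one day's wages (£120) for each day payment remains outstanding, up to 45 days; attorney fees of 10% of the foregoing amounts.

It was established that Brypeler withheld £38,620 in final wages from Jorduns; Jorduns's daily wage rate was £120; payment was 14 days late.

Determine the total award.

Doubled: 2 × £38,620 = £77,240
Penalty days: min(14, 45) = 14
Waiting-time penalty: 14 × £120 = £1,680
Subtotal: £38,620 + £77,240 + £1,680 = £117,540
Attorney fees: 10% of £117,540 = £11,754
Total award: £117,540 + £11,754 = £129,294

£129,294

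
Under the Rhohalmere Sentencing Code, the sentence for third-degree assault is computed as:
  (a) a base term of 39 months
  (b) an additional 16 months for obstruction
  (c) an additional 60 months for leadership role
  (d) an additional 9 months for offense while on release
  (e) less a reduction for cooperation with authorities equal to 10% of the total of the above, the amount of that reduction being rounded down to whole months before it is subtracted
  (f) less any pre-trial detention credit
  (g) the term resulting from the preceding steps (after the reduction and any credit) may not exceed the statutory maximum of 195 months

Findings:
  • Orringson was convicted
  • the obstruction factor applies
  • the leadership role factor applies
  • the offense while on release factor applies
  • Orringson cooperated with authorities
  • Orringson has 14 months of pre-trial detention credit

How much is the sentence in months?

98 months

Obstruction enhancement: +16 months
Leadership role enhancement: +60 months
Offense while on release enhancement: +9 months
Adjusted term: 39 months + 16 months + 60 months + 9 months = 124 months
Cooperation with authorities reduction: 10% of 124 months = 12 months (rounded down)
After reduction: 124 − 12 = 112 months
Less pre-trial detention credit: 112 months − 14 months = 98 months
Cap at 195 months: 98 months is within the cap, no reduction.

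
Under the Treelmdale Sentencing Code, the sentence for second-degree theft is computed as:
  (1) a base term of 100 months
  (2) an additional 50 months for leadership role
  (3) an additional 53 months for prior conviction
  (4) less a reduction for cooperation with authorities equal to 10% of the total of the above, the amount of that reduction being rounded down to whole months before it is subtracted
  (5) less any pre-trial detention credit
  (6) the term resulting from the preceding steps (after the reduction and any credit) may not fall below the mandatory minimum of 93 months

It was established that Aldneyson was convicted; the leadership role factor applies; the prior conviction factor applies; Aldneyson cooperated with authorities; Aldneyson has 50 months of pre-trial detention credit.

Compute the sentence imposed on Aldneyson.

133 months

Leadership role enhancement: +50 months
Prior conviction enhancement: +53 months
Adjusted term: 100 months + 50 months + 53 months = 203 months
Cooperation with authorities reduction: 10% of 203 months = 20 months (rounded down)
After reduction: 203 − 20 = 183 months
Less pre-trial detention credit: 183 months − 50 months = 133 months
Minimum 93 months: 133 months meets the minimum, no increase.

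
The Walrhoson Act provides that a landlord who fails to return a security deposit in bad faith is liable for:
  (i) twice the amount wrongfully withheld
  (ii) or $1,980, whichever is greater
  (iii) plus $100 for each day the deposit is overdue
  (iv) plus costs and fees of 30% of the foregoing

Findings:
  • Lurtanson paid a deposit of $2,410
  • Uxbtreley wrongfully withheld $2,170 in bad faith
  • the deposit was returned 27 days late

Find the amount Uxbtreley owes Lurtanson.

$9,152

Doubled: 2 × $2,170 = $4,340
Minimum $1,980: $4,340 meets the minimum, no increase.
Late-return penalty: 27 × $100 = $2,700
Damages plus late penalty: $4,340 + $2,700 = $7,040
Costs and fees: 30% of $7,040 = $2,112
Total recovery: $7,040 + $2,112 = $9,152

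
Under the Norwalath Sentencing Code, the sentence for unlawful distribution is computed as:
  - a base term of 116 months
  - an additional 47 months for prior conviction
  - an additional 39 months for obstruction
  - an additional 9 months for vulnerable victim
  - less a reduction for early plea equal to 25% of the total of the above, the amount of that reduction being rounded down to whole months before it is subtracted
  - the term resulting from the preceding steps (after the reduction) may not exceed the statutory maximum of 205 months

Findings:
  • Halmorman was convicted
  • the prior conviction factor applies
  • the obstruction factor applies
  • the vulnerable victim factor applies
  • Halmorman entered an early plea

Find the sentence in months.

159 months

Prior conviction enhancement: +47 months
Obstruction enhancement: +39 months
Vulnerable victim enhancement: +9 months
Adjusted term: 116 months + 47 months + 39 months + 9 months = 211 months
Early plea reduction: 25% of 211 months = 52 months (rounded down)
After reduction: 211 − 52 = 159 months
Cap at 205 months: 159 months is within the cap, no reduction.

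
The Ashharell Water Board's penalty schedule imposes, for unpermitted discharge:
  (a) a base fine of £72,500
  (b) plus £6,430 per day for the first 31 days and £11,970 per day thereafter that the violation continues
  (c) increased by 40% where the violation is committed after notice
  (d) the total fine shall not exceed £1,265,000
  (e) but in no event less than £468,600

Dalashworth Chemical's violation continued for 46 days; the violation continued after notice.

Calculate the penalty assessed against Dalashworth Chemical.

£631,932

First 31 days: 31 × £6,430 = £199,330
Remaining days: (46 − 31) × £11,970 = £179,550
Per-day component: £199,330 + £179,550 = £378,880
Base plus per-day: £72,500 + £378,880 = £451,380
Enhancement: 40% of £451,380 = £180,552
Enhanced fine: £451,380 + £180,552 = £631,932
Cap at £1,265,000: £631,932 is within the cap, no reduction.
Minimum £468,600: £631,932 meets the minimum, no increase.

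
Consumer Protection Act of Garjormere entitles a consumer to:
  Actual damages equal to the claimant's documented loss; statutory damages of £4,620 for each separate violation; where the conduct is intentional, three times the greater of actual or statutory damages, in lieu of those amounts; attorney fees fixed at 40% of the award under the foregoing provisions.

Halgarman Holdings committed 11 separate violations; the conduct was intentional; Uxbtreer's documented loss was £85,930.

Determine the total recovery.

£360,906

Statutory damages: 11 × £4,620 = £50,820
Greater of actual damages (£85,930) or statutory damages (£50,820): £85,930
Trebled: 3 × £85,930 = £257,790
Attorney fees: 40% of £257,790 = £103,116
Total recovery: £257,790 + £103,116 = £360,906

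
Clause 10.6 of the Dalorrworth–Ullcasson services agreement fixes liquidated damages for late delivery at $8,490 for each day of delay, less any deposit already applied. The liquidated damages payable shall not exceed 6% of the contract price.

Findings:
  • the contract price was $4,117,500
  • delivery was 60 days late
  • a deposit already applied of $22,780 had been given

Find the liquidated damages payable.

Per-day damages: 60 × $8,490 = $509,400
Less deposit already applied: $509,400 − $22,780 = $486,620
Cap: 6% of $4,117,500 = $247,050
Cap at $247,050: $486,620 exceeds the cap → $247,050

$247,050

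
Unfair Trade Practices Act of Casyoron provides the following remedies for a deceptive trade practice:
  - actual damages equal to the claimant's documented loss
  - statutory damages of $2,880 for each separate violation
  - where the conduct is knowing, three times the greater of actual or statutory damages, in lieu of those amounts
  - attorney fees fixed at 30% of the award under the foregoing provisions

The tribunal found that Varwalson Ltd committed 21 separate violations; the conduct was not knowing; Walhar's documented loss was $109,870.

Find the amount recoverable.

Statutory damages: 21 × $2,880 = $60,480
Conduct not knowing: the in-lieu enhancement does not apply.
Actual plus statutory damages: $109,870 + $60,480 = $170,350
Attorney fees: 30% of $170,350 = $51,105
Total recovery: $170,350 + $51,105 = $221,455

$221,455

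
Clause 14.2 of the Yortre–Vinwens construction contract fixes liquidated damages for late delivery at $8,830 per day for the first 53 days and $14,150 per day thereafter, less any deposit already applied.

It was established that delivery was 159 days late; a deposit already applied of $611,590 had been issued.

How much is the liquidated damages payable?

First 53 days: 53 × $8,830 = $467,990
Remaining days: (159 − 53) × $14,150 = $1,499,900
Accrued per-day damages: $467,990 + $1,499,900 = $1,967,890
Less deposit already applied: $1,967,890 − $611,590 = $1,356,300

$1,356,300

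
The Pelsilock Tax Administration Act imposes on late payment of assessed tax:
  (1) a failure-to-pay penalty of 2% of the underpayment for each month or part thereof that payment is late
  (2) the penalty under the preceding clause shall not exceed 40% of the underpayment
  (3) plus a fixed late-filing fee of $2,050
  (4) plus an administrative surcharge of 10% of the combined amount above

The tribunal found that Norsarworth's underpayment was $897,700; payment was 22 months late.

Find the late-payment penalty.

Penalty: $397,243

Accrued rate: 2% × 22 = 44%, capped at 40% → 40%
Failure-to-pay penalty: 40% of $897,700 = $359,080
Penalty before surcharge: $359,080 + $2,050 = $361,130
Administrative surcharge: 10% of $361,130 = $36,113
Total penalty: $361,130 + $36,113 = $397,243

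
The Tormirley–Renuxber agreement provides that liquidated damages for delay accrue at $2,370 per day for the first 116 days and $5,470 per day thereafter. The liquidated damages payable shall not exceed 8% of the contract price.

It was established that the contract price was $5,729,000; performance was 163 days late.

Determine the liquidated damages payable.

First 116 days: 116 × $2,370 = $274,920
Remaining days: (163 − 116) × $5,470 = $257,090
Accrued per-day damages: $274,920 + $257,090 = $532,010
Cap: 8% of $5,729,000 = $458,320
Cap at $458,320: $532,010 exceeds the cap → $458,320

$458,320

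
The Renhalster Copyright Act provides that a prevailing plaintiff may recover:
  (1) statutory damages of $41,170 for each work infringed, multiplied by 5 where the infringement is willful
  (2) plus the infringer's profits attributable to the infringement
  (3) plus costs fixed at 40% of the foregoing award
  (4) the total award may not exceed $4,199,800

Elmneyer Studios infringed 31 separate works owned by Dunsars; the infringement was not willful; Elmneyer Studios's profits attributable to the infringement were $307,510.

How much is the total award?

Award: $2,217,292

Statutory damages: 31 × $41,170 = $1,276,270
Infringement not willful: no ×5 enhancement.
Combined award: $1,276,270 + $307,510 = $1,583,780
Costs: 40% of $1,583,780 = $633,512
Award plus costs: $1,583,780 + $633,512 = $2,217,292
Cap at $4,199,800: $2,217,292 is within the cap, no reduction.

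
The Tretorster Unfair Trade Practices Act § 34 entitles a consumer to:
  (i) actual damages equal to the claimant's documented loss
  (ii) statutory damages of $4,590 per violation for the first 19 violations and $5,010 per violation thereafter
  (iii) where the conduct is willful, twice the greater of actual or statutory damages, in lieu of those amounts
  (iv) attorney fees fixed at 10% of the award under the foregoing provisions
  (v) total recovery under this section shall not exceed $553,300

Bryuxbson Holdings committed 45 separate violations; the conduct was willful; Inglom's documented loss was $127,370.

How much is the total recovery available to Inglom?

First 19 violations: 19 × $4,590 = $87,210
Remaining violations: (45 − 19) × $5,010 = $130,260
Statutory damages: $87,210 + $130,260 = $217,470
Greater of actual damages ($127,370) or statutory damages ($217,470): $217,470
Doubled: 2 × $217,470 = $434,940
Attorney fees: 10% of $434,940 = $43,494
Total before cap: $434,940 + $43,494 = $478,434
Cap at $553,300: $478,434 is within the cap, no reduction.

$478,434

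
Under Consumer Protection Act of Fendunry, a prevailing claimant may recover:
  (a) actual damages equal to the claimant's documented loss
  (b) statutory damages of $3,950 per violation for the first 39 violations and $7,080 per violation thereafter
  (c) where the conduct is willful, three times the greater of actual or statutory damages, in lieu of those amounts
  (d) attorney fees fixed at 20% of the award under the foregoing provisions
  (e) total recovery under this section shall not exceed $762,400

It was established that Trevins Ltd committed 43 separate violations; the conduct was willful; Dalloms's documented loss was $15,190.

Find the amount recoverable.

First 39 violations: 39 × $3,950 = $154,050
Remaining violations: (43 − 39) × $7,080 = $28,320
Statutory damages: $154,050 + $28,320 = $182,370
Greater of actual damages ($15,190) or statutory damages ($182,370): $182,370
Trebled: 3 × $182,370 = $547,110
Attorney fees: 20% of $547,110 = $109,422
Total before cap: $547,110 + $109,422 = $656,532
Cap at $762,400: $656,532 is within the cap, no reduction.

Total recovery: $656,532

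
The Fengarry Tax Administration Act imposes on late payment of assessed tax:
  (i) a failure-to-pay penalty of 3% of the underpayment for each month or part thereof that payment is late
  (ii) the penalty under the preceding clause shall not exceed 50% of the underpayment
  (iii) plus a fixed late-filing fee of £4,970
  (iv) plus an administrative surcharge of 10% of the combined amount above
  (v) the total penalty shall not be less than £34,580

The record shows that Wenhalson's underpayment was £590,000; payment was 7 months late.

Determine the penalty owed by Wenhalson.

Accrued rate: 3% × 7 = 21%, capped at 50% → 21%
Failure-to-pay penalty: 21% of £590,000 = £123,900
Penalty before surcharge: £123,900 + £4,970 = £128,870
Administrative surcharge: 10% of £128,870 = £12,887
Total penalty: £128,870 + £12,887 = £141,757
Minimum £34,580: £141,757 meets the minimum, no increase.

£141,757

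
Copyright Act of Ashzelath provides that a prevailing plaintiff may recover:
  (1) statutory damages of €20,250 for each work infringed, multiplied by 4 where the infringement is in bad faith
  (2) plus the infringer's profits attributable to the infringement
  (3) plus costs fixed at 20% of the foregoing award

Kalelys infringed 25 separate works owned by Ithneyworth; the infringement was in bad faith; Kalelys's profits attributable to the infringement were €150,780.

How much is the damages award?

Statutory damages: 25 × €20,250 = €506,250
Multiplied by 4: 4 × €506,250 = €2,025,000
Combined award: €2,025,000 + €150,780 = €2,175,780
Costs: 20% of €2,175,780 = €435,156
Award plus costs: €2,175,780 + €435,156 = €2,610,936

Award: €2,610,936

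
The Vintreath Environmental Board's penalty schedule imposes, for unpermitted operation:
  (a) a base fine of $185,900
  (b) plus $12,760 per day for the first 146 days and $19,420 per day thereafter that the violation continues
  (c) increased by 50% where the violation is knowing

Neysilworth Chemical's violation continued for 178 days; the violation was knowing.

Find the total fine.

First 146 days: 146 × $12,760 = $1,862,960
Remaining days: (178 − 146) × $19,420 = $621,440
Per-day component: $1,862,960 + $621,440 = $2,484,400
Base plus per-day: $185,900 + $2,484,400 = $2,670,300
Enhancement: 50% of $2,670,300 = $1,335,150
Enhanced fine: $2,670,300 + $1,335,150 = $4,005,450

$4,005,450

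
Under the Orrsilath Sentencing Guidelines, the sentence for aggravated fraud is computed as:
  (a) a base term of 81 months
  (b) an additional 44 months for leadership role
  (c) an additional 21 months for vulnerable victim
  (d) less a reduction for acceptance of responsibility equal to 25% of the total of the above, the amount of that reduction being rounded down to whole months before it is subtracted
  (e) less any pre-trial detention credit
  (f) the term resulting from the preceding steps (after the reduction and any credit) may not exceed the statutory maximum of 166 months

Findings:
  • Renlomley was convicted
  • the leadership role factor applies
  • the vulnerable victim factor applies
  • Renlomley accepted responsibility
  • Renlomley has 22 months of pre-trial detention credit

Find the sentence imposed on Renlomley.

Sentence: 88 months

Leadership role enhancement: +44 months
Vulnerable victim enhancement: +21 months
Adjusted term: 81 months + 44 months + 21 months = 146 months
Acceptance of responsibility reduction: 25% of 146 months = 36 months (rounded down)
After reduction: 146 − 36 = 110 months
Less pre-trial detention credit: 110 months − 22 months = 88 months
Cap at 166 months: 88 months is within the cap, no reduction.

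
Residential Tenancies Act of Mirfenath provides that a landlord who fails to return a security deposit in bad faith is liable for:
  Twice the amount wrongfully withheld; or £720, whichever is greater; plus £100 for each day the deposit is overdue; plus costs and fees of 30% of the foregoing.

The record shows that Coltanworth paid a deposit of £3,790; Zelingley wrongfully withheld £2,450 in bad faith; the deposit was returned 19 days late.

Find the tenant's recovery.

£8,840

Doubled: 2 × £2,450 = £4,900
Minimum £720: £4,900 meets the minimum, no increase.
Late-return penalty: 19 × £100 = £1,900
Damages plus late penalty: £4,900 + £1,900 = £6,800
Costs and fees: 30% of £6,800 = £2,040
Total recovery: £6,800 + £2,040 = £8,840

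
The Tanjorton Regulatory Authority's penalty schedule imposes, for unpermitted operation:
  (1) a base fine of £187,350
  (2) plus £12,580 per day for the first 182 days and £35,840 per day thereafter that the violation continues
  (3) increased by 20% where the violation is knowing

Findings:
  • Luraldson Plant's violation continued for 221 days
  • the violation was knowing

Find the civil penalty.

First 182 days: 182 × £12,580 = £2,289,560
Remaining days: (221 − 182) × £35,840 = £1,397,760
Per-day component: £2,289,560 + £1,397,760 = £3,687,320
Base plus per-day: £187,350 + £3,687,320 = £3,874,670
Enhancement: 20% of £3,874,670 = £774,934
Enhanced fine: £3,874,670 + £774,934 = £4,649,604

Civil penalty: £4,649,604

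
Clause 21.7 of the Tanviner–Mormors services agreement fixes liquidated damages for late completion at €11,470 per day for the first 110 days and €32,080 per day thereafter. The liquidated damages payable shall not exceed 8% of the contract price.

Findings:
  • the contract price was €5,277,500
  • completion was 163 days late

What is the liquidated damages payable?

€422,200

First 110 days: 110 × €11,470 = €1,261,700
Remaining days: (163 − 110) × €32,080 = €1,700,240
Accrued per-day damages: €1,261,700 + €1,700,240 = €2,961,940
Cap: 8% of €5,277,500 = €422,200
Cap at €422,200: €2,961,940 exceeds the cap → €422,200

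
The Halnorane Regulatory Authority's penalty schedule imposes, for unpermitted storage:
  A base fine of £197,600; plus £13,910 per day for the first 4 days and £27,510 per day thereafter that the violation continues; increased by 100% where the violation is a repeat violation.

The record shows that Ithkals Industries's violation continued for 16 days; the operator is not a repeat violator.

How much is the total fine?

£583,360

First 4 days: 4 × £13,910 = £55,640
Remaining days: (16 − 4) × £27,510 = £330,120
Per-day component: £55,640 + £330,120 = £385,760
Base plus per-day: £197,600 + £385,760 = £583,360
The operator is not a repeat violator: no 100% increase.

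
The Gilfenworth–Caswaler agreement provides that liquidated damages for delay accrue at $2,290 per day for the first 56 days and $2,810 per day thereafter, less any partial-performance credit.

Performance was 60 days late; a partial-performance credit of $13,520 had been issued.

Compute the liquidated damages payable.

$125,960

First 56 days: 56 × $2,290 = $128,240
Remaining days: (60 − 56) × $2,810 = $11,240
Accrued per-day damages: $128,240 + $11,240 = $139,480
Less partial-performance credit: $139,480 − $13,520 = $125,960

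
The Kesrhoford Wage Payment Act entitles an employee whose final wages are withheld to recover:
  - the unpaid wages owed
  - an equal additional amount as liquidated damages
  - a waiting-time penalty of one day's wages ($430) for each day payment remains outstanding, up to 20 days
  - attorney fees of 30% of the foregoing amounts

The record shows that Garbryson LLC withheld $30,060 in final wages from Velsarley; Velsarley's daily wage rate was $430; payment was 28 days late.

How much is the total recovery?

$89,336

Liquidated damages (equal amount): $30,060
Penalty days: min(28, 20) = 20
Waiting-time penalty: 20 × $430 = $8,600
Subtotal: $30,060 + $30,060 + $8,600 = $68,720
Attorney fees: 30% of $68,720 = $20,616
Total award: $68,720 + $20,616 = $89,336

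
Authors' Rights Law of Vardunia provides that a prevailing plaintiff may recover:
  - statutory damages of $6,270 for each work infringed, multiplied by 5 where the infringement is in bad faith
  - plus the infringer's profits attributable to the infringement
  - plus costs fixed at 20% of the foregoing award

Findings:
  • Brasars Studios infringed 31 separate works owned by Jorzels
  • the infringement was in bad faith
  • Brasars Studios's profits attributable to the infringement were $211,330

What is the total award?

Statutory damages: 31 × $6,270 = $194,370
Multiplied by 5: 5 × $194,370 = $971,850
Combined award: $971,850 + $211,330 = $1,183,180
Costs: 20% of $1,183,180 = $236,636
Award plus costs: $1,183,180 + $236,636 = $1,419,816

$1,419,816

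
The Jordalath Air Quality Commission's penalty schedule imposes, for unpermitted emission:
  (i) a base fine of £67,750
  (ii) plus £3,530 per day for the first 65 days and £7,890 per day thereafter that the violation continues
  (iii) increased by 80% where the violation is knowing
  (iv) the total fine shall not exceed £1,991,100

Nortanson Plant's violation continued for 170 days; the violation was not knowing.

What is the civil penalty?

£1,125,650

First 65 days: 65 × £3,530 = £229,450
Remaining days: (170 − 65) × £7,890 = £828,450
Per-day component: £229,450 + £828,450 = £1,057,900
Base plus per-day: £67,750 + £1,057,900 = £1,125,650
The violation was not knowing: no 80% increase.
Cap at £1,991,100: £1,125,650 is within the cap, no reduction.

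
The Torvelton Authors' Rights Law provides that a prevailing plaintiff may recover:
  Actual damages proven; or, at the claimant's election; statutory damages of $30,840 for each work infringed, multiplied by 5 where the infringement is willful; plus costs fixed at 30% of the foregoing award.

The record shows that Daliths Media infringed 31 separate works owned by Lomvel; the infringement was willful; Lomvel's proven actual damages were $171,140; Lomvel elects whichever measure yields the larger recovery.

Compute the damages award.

Statutory damages: 31 × $30,840 = $956,040
Multiplied by 5: 5 × $956,040 = $4,780,200
Greater of actual damages ($171,140) or enhanced statutory damages ($4,780,200): $4,780,200
Costs: 30% of $4,780,200 = $1,434,060
Award plus costs: $4,780,200 + $1,434,060 = $6,214,260

$6,214,260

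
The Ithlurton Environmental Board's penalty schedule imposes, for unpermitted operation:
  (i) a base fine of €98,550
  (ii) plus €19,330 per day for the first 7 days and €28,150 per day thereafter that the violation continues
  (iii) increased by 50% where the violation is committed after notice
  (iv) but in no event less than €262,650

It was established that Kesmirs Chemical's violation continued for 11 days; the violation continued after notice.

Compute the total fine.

€519,690

First 7 days: 7 × €19,330 = €135,310
Remaining days: (11 − 7) × €28,150 = €112,600
Per-day component: €135,310 + €112,600 = €247,910
Base plus per-day: €98,550 + €247,910 = €346,460
Enhancement: 50% of €346,460 = €173,230
Enhanced fine: €346,460 + €173,230 = €519,690
Minimum €262,650: €519,690 meets the minimum, no increase.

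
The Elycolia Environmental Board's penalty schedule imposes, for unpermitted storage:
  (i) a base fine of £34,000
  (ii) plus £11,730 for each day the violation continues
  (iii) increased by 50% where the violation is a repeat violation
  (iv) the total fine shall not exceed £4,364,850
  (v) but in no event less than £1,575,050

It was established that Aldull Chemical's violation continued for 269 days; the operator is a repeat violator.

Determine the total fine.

Civil penalty: £4,364,850

Per-day component: 269 × £11,730 = £3,155,370
Base plus per-day: £34,000 + £3,155,370 = £3,189,370
Enhancement: 50% of £3,189,370 = £1,594,685
Enhanced fine: £3,189,370 + £1,594,685 = £4,784,055
Cap at £4,364,850: £4,784,055 exceeds the cap → £4,364,850
Minimum £1,575,050: £4,364,850 meets the minimum, no increase.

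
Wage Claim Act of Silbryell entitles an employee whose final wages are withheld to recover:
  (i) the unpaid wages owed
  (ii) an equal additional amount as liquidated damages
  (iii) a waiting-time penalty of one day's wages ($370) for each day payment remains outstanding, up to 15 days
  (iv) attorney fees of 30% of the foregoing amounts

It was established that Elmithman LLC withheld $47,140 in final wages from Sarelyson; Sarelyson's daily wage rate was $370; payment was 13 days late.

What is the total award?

Liquidated damages (equal amount): $47,140
Penalty days: min(13, 15) = 13
Waiting-time penalty: 13 × $370 = $4,810
Subtotal: $47,140 + $47,140 + $4,810 = $99,090
Attorney fees: 30% of $99,090 = $29,727
Total award: $99,090 + $29,727 = $128,817

$128,817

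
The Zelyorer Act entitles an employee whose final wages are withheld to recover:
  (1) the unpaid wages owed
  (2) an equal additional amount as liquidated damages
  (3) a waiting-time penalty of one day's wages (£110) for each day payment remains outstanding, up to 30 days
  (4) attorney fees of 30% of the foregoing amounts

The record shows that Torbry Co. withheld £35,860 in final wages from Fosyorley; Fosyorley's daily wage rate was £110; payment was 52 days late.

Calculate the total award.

Liquidated damages (equal amount): £35,860
Penalty days: min(52, 30) = 30
Waiting-time penalty: 30 × £110 = £3,300
Subtotal: £35,860 + £35,860 + £3,300 = £75,020
Attorney fees: 30% of £75,020 = £22,506
Total award: £75,020 + £22,506 = £97,526

£97,526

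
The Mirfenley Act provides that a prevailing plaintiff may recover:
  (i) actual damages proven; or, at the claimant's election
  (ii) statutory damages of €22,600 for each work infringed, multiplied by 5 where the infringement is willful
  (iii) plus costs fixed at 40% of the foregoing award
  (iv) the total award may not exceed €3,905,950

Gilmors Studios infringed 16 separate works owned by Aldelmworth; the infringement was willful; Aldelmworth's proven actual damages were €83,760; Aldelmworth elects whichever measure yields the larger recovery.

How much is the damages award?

Statutory damages: 16 × €22,600 = €361,600
Multiplied by 5: 5 × €361,600 = €1,808,000
Greater of actual damages (€83,760) or enhanced statutory damages (€1,808,000): €1,808,000
Costs: 40% of €1,808,000 = €723,200
Award plus costs: €1,808,000 + €723,200 = €2,531,200
Cap at €3,905,950: €2,531,200 is within the cap, no reduction.

€2,531,200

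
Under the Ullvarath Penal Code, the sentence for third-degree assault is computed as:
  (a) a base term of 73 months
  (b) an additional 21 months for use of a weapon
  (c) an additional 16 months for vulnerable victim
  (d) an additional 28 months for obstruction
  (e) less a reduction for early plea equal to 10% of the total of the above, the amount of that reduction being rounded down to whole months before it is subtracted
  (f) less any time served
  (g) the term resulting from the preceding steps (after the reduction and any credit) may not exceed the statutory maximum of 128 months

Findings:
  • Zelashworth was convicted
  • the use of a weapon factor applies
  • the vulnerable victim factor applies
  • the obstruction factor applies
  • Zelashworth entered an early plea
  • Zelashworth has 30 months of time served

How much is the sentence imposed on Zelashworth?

95 months

Use of a weapon enhancement: +21 months
Vulnerable victim enhancement: +16 months
Obstruction enhancement: +28 months
Adjusted term: 73 months + 21 months + 16 months + 28 months = 138 months
Early plea reduction: 10% of 138 months = 13 months (rounded down)
After reduction: 138 − 13 = 125 months
Less time served: 125 months − 30 months = 95 months
Cap at 128 months: 95 months is within the cap, no reduction.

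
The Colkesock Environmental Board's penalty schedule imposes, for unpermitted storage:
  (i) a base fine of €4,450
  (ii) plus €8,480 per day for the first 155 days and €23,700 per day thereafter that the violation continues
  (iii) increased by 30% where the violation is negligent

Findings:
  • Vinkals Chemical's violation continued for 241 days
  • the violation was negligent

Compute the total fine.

First 155 days: 155 × €8,480 = €1,314,400
Remaining days: (241 − 155) × €23,700 = €2,038,200
Per-day component: €1,314,400 + €2,038,200 = €3,352,600
Base plus per-day: €4,450 + €3,352,600 = €3,357,050
Enhancement: 30% of €3,357,050 = €1,007,115
Enhanced fine: €3,357,050 + €1,007,115 = €4,364,165

€4,364,165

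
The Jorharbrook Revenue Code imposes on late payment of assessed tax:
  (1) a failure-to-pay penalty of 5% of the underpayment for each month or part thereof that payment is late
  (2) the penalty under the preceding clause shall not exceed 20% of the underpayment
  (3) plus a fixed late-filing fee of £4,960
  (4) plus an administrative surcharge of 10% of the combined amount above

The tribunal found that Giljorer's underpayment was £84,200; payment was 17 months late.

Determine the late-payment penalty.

£23,980

Accrued rate: 5% × 17 = 85%, capped at 20% → 20%
Failure-to-pay penalty: 20% of £84,200 = £16,840
Penalty before surcharge: £16,840 + £4,960 = £21,800
Administrative surcharge: 10% of £21,800 = £2,180
Total penalty: £21,800 + £2,180 = £23,980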